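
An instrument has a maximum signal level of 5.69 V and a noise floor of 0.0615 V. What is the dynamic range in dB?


Dynamic range = 20 * log10(Vmax / Vnoise).
DR = 20 * log10(5.69 / 0.0615)
DR = 20 * log10(92.52)
DR = 39.32 dB

39.32 dB


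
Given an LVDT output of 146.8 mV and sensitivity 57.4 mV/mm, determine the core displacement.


Displacement = Vout / sensitivity.
d = 146.8 / 57.4
d = 2.557 mm

2.557 mm


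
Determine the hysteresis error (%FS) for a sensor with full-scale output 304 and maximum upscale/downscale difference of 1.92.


Hysteresis = (max difference / full scale) * 100%.
H = (1.92 / 304) * 100
H = 0.632 %FS

0.632 %FS


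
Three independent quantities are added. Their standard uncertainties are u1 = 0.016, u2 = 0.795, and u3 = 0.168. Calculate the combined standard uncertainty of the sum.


For a sum of independent quantities, uc = sqrt(u1^2 + u2^2 + u3^2).
uc = sqrt(0.016^2 + 0.795^2 + 0.168^2)
uc = sqrt(0.000256 + 0.632025 + 0.028224)
uc = 0.8127

0.8127


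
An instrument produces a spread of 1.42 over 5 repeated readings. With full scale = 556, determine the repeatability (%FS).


Repeatability = (spread / full scale) * 100%.
R = (1.42 / 556) * 100
R = 0.255 %FS

0.255 %FS


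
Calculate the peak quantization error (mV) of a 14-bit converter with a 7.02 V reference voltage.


The maximum quantization error is +/- LSB/2.
LSB = Vref / 2^n = 7.02 / 16384 = 0.00042847 V
Max error = LSB / 2 = 0.00042847 / 2 = 0.00021423 V
Max error = 0.2142 mV

0.2142 mV


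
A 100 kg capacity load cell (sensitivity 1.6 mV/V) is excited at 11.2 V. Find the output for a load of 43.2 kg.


Vout = rated_output * Vex * (load / capacity).
Vout = 1.6 * 11.2 * (43.2 / 100)
Vout = 1.6 * 11.2 * 0.432
Vout = 7.741 mV

7.741 mV


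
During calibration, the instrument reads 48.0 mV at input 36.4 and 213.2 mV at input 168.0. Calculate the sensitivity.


Sensitivity = (y2 - y1) / (x2 - x1).
S = (213.2 - 48.0) / (168.0 - 36.4)
S = 165.2 / 131.6
S = 1.2553 mV/unit

1.2553 mV/unit


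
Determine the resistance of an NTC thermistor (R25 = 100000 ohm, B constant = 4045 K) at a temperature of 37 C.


NTC thermistor equation: Rt = R25 * exp(B * (1/T - 1/T25)).
T in Kelvin: 310.15 K, T25 = 298.15 K
1/T - 1/T25 = 1/310.15 - 1/298.15 = -0.00012977
B * (1/T - 1/T25) = 4045 * -0.00012977 = -0.5249
Rt = 100000 * exp(-0.5249) = 59160.3 ohm

59160.3 ohm


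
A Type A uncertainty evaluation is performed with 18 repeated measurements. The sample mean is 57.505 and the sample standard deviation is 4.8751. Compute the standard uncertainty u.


The standard uncertainty for Type A evaluation is u = s / sqrt(n).
u = 4.8751 / sqrt(18)
u = 4.8751 / 4.2426
u = 1.1491

1.1491


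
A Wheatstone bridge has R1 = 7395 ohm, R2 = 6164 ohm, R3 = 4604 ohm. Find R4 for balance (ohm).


At balance: R1*R4 = R2*R3, so R4 = R2*R3/R1.
R4 = 6164 * 4604 / 7395
R4 = 28379056 / 7395
R4 = 3837.6 ohm

3837.6 ohm


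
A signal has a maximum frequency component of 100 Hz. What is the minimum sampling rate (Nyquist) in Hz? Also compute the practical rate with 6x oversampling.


By Nyquist theorem, fs_min = 2 * fmax.
fs_min = 2 * 100 = 200 Hz
Practical rate = 6 * fs_min = 6 * 200 = 1200 Hz

fs_min = 200 Hz, fs_practical = 1200 Hz


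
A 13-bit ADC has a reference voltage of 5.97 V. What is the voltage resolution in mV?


The resolution (LSB) of an ADC is Vref / 2^n.
LSB = 5.97 / 2^13
LSB = 5.97 / 8192
LSB = 0.00072876 V = 0.72875977 mV

0.72875977 mV


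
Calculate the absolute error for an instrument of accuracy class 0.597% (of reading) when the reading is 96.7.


Absolute error = (accuracy% / 100) * reading.
Error = (0.597 / 100) * 96.7
Error = 0.00597 * 96.7
Error = 0.5773

0.5773


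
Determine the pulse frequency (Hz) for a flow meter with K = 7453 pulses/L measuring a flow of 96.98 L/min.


Frequency = K * Q / 60 (converting L/min to L/s).
f = 7453 * 96.98 / 60
f = 722791.94 / 60
f = 12046.53 Hz

12046.53 Hz


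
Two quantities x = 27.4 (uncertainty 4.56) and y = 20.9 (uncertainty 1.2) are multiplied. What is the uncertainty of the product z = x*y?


For a product z = x*y, the relative uncertainty is:
uz/z = sqrt((ux/x)^2 + (uy/y)^2)
Relative uncertainties: ux/x = 4.56/27.4 = 0.166423
uy/y = 1.2/20.9 = 0.057416
z = 27.4 * 20.9 = 572.7
uz = 572.7 * sqrt(0.166423^2 + 0.057416^2) = 100.816

100.816


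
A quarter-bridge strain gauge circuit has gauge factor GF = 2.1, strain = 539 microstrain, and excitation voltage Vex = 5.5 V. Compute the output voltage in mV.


Quarter bridge output: Vout = (GF * epsilon * Vex) / 4.
Vout = (2.1 * 539e-6 * 5.5) / 4
Vout = 0.00622545 / 4 V
Vout = 0.00155636 V = 1.5564 mV

1.5564 mV


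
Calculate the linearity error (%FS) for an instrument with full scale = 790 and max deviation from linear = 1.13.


Linearity error = (max deviation / full scale) * 100%.
Linearity = (1.13 / 790) * 100
Linearity = 0.143 %FS

0.143 %FS


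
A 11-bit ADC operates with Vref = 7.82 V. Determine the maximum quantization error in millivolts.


The maximum quantization error is +/- LSB/2.
LSB = Vref / 2^n = 7.82 / 2048 = 0.00381836 V
Max error = LSB / 2 = 0.00381836 / 2 = 0.00190918 V
Max error = 1.9092 mV

1.9092 mV


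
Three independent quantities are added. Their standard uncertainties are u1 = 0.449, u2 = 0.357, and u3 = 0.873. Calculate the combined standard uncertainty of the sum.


For a sum of independent quantities, uc = sqrt(u1^2 + u2^2 + u3^2).
uc = sqrt(0.449^2 + 0.357^2 + 0.873^2)
uc = sqrt(0.201601 + 0.127449 + 0.762129)
uc = 1.0446

1.0446


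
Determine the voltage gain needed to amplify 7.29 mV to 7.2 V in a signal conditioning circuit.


Gain = Vout / Vin (converting to same units).
G = 7.2 V / 7.29 mV
G = 7200.0 mV / 7.29 mV
G = 987.65

987.65


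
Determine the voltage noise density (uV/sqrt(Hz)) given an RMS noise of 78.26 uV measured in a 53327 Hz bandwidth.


Noise spectral density = Vrms / sqrt(BW).
NSD = 78.26 / sqrt(53327)
NSD = 78.26 / 230.9264
NSD = 0.3389 uV/sqrt(Hz)

0.3389 uV/sqrt(Hz)


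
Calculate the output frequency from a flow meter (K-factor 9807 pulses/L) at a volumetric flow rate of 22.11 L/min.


Frequency = K * Q / 60 (converting L/min to L/s).
f = 9807 * 22.11 / 60
f = 216832.77 / 60
f = 3613.88 Hz

3613.88 Hz


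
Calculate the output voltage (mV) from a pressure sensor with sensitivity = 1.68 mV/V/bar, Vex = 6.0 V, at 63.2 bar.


Output = sensitivity * Vex * P.
Vout = 1.68 * 6.0 * 63.2
Vout = 10.08 * 63.2
Vout = 637.06 mV

637.06 mV


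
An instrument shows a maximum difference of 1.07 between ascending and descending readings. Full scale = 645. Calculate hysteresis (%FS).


Hysteresis = (max difference / full scale) * 100%.
H = (1.07 / 645) * 100
H = 0.166 %FS

0.166 %FS


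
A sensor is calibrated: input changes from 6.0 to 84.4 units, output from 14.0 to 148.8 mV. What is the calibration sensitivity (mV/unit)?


Sensitivity = (y2 - y1) / (x2 - x1).
S = (148.8 - 14.0) / (84.4 - 6.0)
S = 134.8 / 78.4
S = 1.7194 mV/unit

1.7194 mV/unit


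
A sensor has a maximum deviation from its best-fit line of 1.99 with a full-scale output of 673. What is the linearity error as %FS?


Linearity error = (max deviation / full scale) * 100%.
Linearity = (1.99 / 673) * 100
Linearity = 0.296 %FS

0.296 %FS


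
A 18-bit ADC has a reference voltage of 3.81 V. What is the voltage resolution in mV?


The resolution (LSB) of an ADC is Vref / 2^n.
LSB = 3.81 / 2^18
LSB = 3.81 / 262144
LSB = 1.453e-05 V = 0.014534 mV

0.014534 mV


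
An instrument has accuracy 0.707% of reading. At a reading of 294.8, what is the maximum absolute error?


Absolute error = (accuracy% / 100) * reading.
Error = (0.707 / 100) * 294.8
Error = 0.00707 * 294.8
Error = 2.0842

2.0842


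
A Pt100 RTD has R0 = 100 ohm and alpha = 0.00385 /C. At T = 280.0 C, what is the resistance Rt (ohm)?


The RTD equation: Rt = R0 * (1 + alpha * T).
Rt = 100 * (1 + 0.00385 * 280.0)
Rt = 100 * (1 + 1.078)
Rt = 100 * 2.078
Rt = 207.8 ohm

207.8 ohm


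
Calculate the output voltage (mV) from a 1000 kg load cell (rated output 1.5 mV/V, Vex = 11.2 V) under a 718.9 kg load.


Vout = rated_output * Vex * (load / capacity).
Vout = 1.5 * 11.2 * (718.9 / 1000)
Vout = 1.5 * 11.2 * 0.7189
Vout = 12.078 mV

12.078 mV


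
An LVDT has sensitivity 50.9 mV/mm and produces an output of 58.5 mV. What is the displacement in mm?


Displacement = Vout / sensitivity.
d = 58.5 / 50.9
d = 1.149 mm

1.149 mm


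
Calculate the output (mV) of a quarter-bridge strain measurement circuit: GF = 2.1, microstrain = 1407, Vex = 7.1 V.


Quarter bridge output: Vout = (GF * epsilon * Vex) / 4.
Vout = (2.1 * 1407e-6 * 7.1) / 4
Vout = 0.02097837 / 4 V
Vout = 0.00524459 V = 5.2446 mV

5.2446 mV


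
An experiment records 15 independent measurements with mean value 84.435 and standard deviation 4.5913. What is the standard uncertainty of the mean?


The standard uncertainty for Type A evaluation is u = s / sqrt(n).
u = 4.5913 / sqrt(15)
u = 4.5913 / 3.873
u = 1.1855

1.1855


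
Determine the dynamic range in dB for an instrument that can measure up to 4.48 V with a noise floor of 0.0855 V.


Dynamic range = 20 * log10(Vmax / Vnoise).
DR = 20 * log10(4.48 / 0.0855)
DR = 20 * log10(52.4)
DR = 34.39 dB

34.39 dB


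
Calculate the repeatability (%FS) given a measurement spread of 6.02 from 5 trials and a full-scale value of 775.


Repeatability = (spread / full scale) * 100%.
R = (6.02 / 775) * 100
R = 0.777 %FS

0.777 %FS


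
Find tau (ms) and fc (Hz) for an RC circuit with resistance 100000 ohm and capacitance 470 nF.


Time constant: tau = R * C.
tau = 100000 * 4.70e-07 = 0.047 s
tau = 47.0 ms
Cutoff frequency: fc = 1 / (2*pi*R*C).
fc = 1 / (2*pi*0.047) = 3.39 Hz

tau = 47.0 ms, fc = 3.39 Hz


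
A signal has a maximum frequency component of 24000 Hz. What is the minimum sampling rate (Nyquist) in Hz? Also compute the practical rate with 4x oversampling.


By Nyquist theorem, fs_min = 2 * fmax.
fs_min = 2 * 24000 = 48000 Hz
Practical rate = 4 * fs_min = 4 * 48000 = 192000 Hz

fs_min = 48000 Hz, fs_practical = 192000 Hz


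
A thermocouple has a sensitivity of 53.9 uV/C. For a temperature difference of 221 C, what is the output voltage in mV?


The thermocouple output V = sensitivity * dT.
V = 53.9 uV/C * 221 C
V = 11911.9 uV
V = 11.912 mV

11.912 mV


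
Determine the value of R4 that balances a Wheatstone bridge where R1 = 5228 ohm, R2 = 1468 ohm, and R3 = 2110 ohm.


At balance: R1*R4 = R2*R3, so R4 = R2*R3/R1.
R4 = 1468 * 2110 / 5228
R4 = 3097480 / 5228
R4 = 592.48 ohm

592.48 ohm


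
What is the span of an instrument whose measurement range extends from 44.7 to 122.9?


Span = upper range - lower range.
Span = 122.9 - (44.7)
Span = 78.2

78.2


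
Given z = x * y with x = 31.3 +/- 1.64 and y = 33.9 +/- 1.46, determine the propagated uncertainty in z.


For a product z = x*y, the relative uncertainty is:
uz/z = sqrt((ux/x)^2 + (uy/y)^2)
Relative uncertainties: ux/x = 1.64/31.3 = 0.052396
uy/y = 1.46/33.9 = 0.043068
z = 31.3 * 33.9 = 1061.1
uz = 1061.1 * sqrt(0.052396^2 + 0.043068^2) = 71.967

71.967


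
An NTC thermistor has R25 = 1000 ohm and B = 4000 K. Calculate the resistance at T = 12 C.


NTC thermistor equation: Rt = R25 * exp(B * (1/T - 1/T25)).
T in Kelvin: 285.15 K, T25 = 298.15 K
1/T - 1/T25 = 1/285.15 - 1/298.15 = 0.00015291
B * (1/T - 1/T25) = 4000 * 0.00015291 = 0.6116
Rt = 1000 * exp(0.6116) = 1843.5 ohm

1843.5 ohm


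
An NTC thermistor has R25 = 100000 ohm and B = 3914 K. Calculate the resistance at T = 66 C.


NTC thermistor equation: Rt = R25 * exp(B * (1/T - 1/T25)).
T in Kelvin: 339.15 K, T25 = 298.15 K
1/T - 1/T25 = 1/339.15 - 1/298.15 = -0.00040547
B * (1/T - 1/T25) = 3914 * -0.00040547 = -1.587
Rt = 100000 * exp(-1.587) = 20453.7 ohm

20453.7 ohm


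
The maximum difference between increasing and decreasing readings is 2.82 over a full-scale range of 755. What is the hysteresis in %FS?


Hysteresis = (max difference / full scale) * 100%.
H = (2.82 / 755) * 100
H = 0.374 %FS

0.374 %FS


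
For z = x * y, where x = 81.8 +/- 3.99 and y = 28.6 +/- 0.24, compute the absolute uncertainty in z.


For a product z = x*y, the relative uncertainty is:
uz/z = sqrt((ux/x)^2 + (uy/y)^2)
Relative uncertainties: ux/x = 3.99/81.8 = 0.048778
uy/y = 0.24/28.6 = 0.008392
z = 81.8 * 28.6 = 2339.5
uz = 2339.5 * sqrt(0.048778^2 + 0.008392^2) = 115.79

115.79


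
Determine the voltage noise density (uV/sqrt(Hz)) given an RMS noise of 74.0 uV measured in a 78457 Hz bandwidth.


Noise spectral density = Vrms / sqrt(BW).
NSD = 74.0 / sqrt(78457)
NSD = 74.0 / 280.1018
NSD = 0.2642 uV/sqrt(Hz)

0.2642 uV/sqrt(Hz)


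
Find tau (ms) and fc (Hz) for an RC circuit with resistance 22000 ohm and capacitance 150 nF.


Time constant: tau = R * C.
tau = 22000 * 1.50e-07 = 0.0033 s
tau = 3.3 ms
Cutoff frequency: fc = 1 / (2*pi*R*C).
fc = 1 / (2*pi*0.0033) = 48.23 Hz

tau = 3.3 ms, fc = 48.23 Hz


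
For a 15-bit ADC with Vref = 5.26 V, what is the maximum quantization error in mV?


The maximum quantization error is +/- LSB/2.
LSB = Vref / 2^n = 5.26 / 32768 = 0.00016052 V
Max error = LSB / 2 = 0.00016052 / 2 = 8.026e-05 V
Max error = 0.0803 mV

0.0803 mV


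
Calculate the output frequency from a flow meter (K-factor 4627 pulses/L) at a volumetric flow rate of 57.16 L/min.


Frequency = K * Q / 60 (converting L/min to L/s).
f = 4627 * 57.16 / 60
f = 264479.32 / 60
f = 4407.99 Hz

4407.99 Hz


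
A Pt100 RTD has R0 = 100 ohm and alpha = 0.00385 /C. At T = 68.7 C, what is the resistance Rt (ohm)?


The RTD equation: Rt = R0 * (1 + alpha * T).
Rt = 100 * (1 + 0.00385 * 68.7)
Rt = 100 * (1 + 0.264495)
Rt = 100 * 1.264495
Rt = 126.45 ohm

126.45 ohm


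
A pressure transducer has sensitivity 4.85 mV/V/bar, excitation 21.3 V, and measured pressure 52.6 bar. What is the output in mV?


Output = sensitivity * Vex * P.
Vout = 4.85 * 21.3 * 52.6
Vout = 103.305 * 52.6
Vout = 5433.84 mV

5433.84 mV


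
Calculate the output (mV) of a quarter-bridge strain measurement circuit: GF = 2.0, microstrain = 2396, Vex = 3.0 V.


Quarter bridge output: Vout = (GF * epsilon * Vex) / 4.
Vout = (2.0 * 2396e-6 * 3.0) / 4
Vout = 0.014376 / 4 V
Vout = 0.003594 V = 3.594 mV

3.594 mV


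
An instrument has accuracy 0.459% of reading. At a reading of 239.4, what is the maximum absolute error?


Absolute error = (accuracy% / 100) * reading.
Error = (0.459 / 100) * 239.4
Error = 0.00459 * 239.4
Error = 1.0988

1.0988


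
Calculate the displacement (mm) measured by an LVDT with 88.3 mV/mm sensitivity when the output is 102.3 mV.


Displacement = Vout / sensitivity.
d = 102.3 / 88.3
d = 1.159 mm

1.159 mm


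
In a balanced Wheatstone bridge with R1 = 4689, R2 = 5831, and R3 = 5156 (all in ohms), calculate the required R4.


At balance: R1*R4 = R2*R3, so R4 = R2*R3/R1.
R4 = 5831 * 5156 / 4689
R4 = 30064636 / 4689
R4 = 6411.74 ohm

6411.74 ohm


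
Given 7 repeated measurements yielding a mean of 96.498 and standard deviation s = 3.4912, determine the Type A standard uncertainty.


The standard uncertainty for Type A evaluation is u = s / sqrt(n).
u = 3.4912 / sqrt(7)
u = 3.4912 / 2.6458
u = 1.3195

1.3195


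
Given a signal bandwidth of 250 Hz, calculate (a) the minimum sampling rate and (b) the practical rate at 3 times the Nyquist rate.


By Nyquist theorem, fs_min = 2 * fmax.
fs_min = 2 * 250 = 500 Hz
Practical rate = 3 * fs_min = 3 * 500 = 1500 Hz

fs_min = 500 Hz, fs_practical = 1500 Hz


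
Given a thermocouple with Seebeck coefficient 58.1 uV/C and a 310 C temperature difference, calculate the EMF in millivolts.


The thermocouple output V = sensitivity * dT.
V = 58.1 uV/C * 310 C
V = 18011.0 uV
V = 18.011 mV

18.011 mV


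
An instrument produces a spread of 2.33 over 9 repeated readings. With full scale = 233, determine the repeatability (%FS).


Repeatability = (spread / full scale) * 100%.
R = (2.33 / 233) * 100
R = 1.0 %FS

1.0 %FS


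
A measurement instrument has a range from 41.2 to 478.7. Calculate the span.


Span = upper range - lower range.
Span = 478.7 - (41.2)
Span = 437.5

437.5


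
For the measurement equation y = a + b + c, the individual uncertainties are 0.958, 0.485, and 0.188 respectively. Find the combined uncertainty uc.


For a sum of independent quantities, uc = sqrt(u1^2 + u2^2 + u3^2).
uc = sqrt(0.958^2 + 0.485^2 + 0.188^2)
uc = sqrt(0.917764 + 0.235225 + 0.035344)
uc = 1.0901

1.0901


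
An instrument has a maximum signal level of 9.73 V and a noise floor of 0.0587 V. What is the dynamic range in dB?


Dynamic range = 20 * log10(Vmax / Vnoise).
DR = 20 * log10(9.73 / 0.0587)
DR = 20 * log10(165.76)
DR = 44.39 dB

44.39 dB


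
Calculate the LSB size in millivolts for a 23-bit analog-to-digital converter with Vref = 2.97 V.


The resolution (LSB) of an ADC is Vref / 2^n.
LSB = 2.97 / 2^23
LSB = 2.97 / 8388608
LSB = 3.5e-07 V = 0.00035405 mV

0.00035405 mV


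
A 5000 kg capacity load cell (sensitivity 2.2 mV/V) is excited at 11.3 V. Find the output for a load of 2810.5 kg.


Vout = rated_output * Vex * (load / capacity).
Vout = 2.2 * 11.3 * (2810.5 / 5000)
Vout = 2.2 * 11.3 * 0.5621
Vout = 13.974 mV

13.974 mV


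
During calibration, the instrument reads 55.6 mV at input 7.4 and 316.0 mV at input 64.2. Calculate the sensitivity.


Sensitivity = (y2 - y1) / (x2 - x1).
S = (316.0 - 55.6) / (64.2 - 7.4)
S = 260.4 / 56.8
S = 4.5845 mV/unit

4.5845 mV/unit


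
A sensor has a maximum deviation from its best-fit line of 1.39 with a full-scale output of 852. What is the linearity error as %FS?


Linearity error = (max deviation / full scale) * 100%.
Linearity = (1.39 / 852) * 100
Linearity = 0.163 %FS

0.163 %FS


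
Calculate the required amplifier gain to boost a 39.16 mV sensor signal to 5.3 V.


Gain = Vout / Vin (converting to same units).
G = 5.3 V / 39.16 mV
G = 5300.0 mV / 39.16 mV
G = 135.34

135.34


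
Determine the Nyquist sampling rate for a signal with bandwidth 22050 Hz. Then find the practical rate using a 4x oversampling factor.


By Nyquist theorem, fs_min = 2 * fmax.
fs_min = 2 * 22050 = 44100 Hz
Practical rate = 4 * fs_min = 4 * 44100 = 176400 Hz

fs_min = 44100 Hz, fs_practical = 176400 Hz


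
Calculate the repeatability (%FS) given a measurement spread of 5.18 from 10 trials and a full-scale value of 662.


Repeatability = (spread / full scale) * 100%.
R = (5.18 / 662) * 100
R = 0.782 %FS

0.782 %FS


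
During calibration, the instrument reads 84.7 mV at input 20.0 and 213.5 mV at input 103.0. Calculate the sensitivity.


Sensitivity = (y2 - y1) / (x2 - x1).
S = (213.5 - 84.7) / (103.0 - 20.0)
S = 128.8 / 83.0
S = 1.5518 mV/unit

1.5518 mV/unit


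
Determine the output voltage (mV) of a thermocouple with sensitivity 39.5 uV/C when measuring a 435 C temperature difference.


The thermocouple output V = sensitivity * dT.
V = 39.5 uV/C * 435 C
V = 17182.5 uV
V = 17.183 mV

17.183 mV


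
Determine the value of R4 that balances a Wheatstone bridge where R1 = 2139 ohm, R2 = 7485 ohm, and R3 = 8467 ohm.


At balance: R1*R4 = R2*R3, so R4 = R2*R3/R1.
R4 = 7485 * 8467 / 2139
R4 = 63375495 / 2139
R4 = 29628.56 ohm

29628.56 ohm


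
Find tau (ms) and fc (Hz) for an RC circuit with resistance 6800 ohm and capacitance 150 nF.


Time constant: tau = R * C.
tau = 6800 * 1.50e-07 = 0.00102 s
tau = 1.02 ms
Cutoff frequency: fc = 1 / (2*pi*R*C).
fc = 1 / (2*pi*0.00102) = 156.03 Hz

tau = 1.02 ms, fc = 156.03 Hz


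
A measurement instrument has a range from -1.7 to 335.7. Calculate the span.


Span = upper range - lower range.
Span = 335.7 - (-1.7)
Span = 337.4

337.4


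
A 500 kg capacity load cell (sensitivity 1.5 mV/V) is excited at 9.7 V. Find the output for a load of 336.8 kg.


Vout = rated_output * Vex * (load / capacity).
Vout = 1.5 * 9.7 * (336.8 / 500)
Vout = 1.5 * 9.7 * 0.6736
Vout = 9.801 mV

9.801 mV


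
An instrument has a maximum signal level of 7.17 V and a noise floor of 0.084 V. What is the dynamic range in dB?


Dynamic range = 20 * log10(Vmax / Vnoise).
DR = 20 * log10(7.17 / 0.084)
DR = 20 * log10(85.36)
DR = 38.62 dB

38.62 dB


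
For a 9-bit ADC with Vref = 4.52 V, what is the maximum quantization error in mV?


The maximum quantization error is +/- LSB/2.
LSB = Vref / 2^n = 4.52 / 512 = 0.00882812 V
Max error = LSB / 2 = 0.00882812 / 2 = 0.00441406 V
Max error = 4.4141 mV

4.4141 mV


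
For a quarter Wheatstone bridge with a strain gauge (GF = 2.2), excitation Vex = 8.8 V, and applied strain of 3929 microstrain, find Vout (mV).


Quarter bridge output: Vout = (GF * epsilon * Vex) / 4.
Vout = (2.2 * 3929e-6 * 8.8) / 4
Vout = 0.07606544 / 4 V
Vout = 0.01901636 V = 19.0164 mV

19.0164 mV


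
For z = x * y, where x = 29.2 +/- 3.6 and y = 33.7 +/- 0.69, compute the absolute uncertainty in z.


For a product z = x*y, the relative uncertainty is:
uz/z = sqrt((ux/x)^2 + (uy/y)^2)
Relative uncertainties: ux/x = 3.6/29.2 = 0.123288
uy/y = 0.69/33.7 = 0.020475
z = 29.2 * 33.7 = 984.0
uz = 984.0 * sqrt(0.123288^2 + 0.020475^2) = 122.982

122.982


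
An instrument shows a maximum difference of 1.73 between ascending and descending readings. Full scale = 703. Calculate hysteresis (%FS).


Hysteresis = (max difference / full scale) * 100%.
H = (1.73 / 703) * 100
H = 0.246 %FS

0.246 %FS


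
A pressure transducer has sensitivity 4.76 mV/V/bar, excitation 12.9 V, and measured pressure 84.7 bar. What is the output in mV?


Output = sensitivity * Vex * P.
Vout = 4.76 * 12.9 * 84.7
Vout = 61.404 * 84.7
Vout = 5200.92 mV

5200.92 mV


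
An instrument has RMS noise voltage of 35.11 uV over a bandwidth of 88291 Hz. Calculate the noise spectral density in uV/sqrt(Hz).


Noise spectral density = Vrms / sqrt(BW).
NSD = 35.11 / sqrt(88291)
NSD = 35.11 / 297.138
NSD = 0.1182 uV/sqrt(Hz)

0.1182 uV/sqrt(Hz)


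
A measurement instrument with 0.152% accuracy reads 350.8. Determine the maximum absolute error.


Absolute error = (accuracy% / 100) * reading.
Error = (0.152 / 100) * 350.8
Error = 0.00152 * 350.8
Error = 0.5332

0.5332


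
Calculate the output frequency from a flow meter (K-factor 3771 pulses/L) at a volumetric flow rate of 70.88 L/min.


Frequency = K * Q / 60 (converting L/min to L/s).
f = 3771 * 70.88 / 60
f = 267288.48 / 60
f = 4454.81 Hz

4454.81 Hz


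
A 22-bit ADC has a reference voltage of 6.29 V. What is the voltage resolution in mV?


The resolution (LSB) of an ADC is Vref / 2^n.
LSB = 6.29 / 2^22
LSB = 6.29 / 4194304
LSB = 1.5e-06 V = 0.00149965 mV

0.00149965 mV


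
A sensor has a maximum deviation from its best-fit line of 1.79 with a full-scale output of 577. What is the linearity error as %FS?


Linearity error = (max deviation / full scale) * 100%.
Linearity = (1.79 / 577) * 100
Linearity = 0.31 %FS

0.31 %FS


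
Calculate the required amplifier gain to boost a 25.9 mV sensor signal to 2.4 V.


Gain = Vout / Vin (converting to same units).
G = 2.4 V / 25.9 mV
G = 2400.0 mV / 25.9 mV
G = 92.66

92.66


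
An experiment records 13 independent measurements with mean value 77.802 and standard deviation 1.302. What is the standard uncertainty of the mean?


The standard uncertainty for Type A evaluation is u = s / sqrt(n).
u = 1.302 / sqrt(13)
u = 1.302 / 3.6056
u = 0.3611

0.3611


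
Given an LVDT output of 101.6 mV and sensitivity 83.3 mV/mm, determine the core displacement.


Displacement = Vout / sensitivity.
d = 101.6 / 83.3
d = 1.22 mm

1.22 mm


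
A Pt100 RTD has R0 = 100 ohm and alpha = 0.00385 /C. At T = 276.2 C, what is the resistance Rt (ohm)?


The RTD equation: Rt = R0 * (1 + alpha * T).
Rt = 100 * (1 + 0.00385 * 276.2)
Rt = 100 * (1 + 1.06337)
Rt = 100 * 2.06337
Rt = 206.337 ohm

206.337 ohm


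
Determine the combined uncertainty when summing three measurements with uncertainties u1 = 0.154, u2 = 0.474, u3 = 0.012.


For a sum of independent quantities, uc = sqrt(u1^2 + u2^2 + u3^2).
uc = sqrt(0.154^2 + 0.474^2 + 0.012^2)
uc = sqrt(0.023716 + 0.224676 + 0.000144)
uc = 0.4985

0.4985


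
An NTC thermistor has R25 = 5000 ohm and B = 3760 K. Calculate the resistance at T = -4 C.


NTC thermistor equation: Rt = R25 * exp(B * (1/T - 1/T25)).
T in Kelvin: 269.15 K, T25 = 298.15 K
1/T - 1/T25 = 1/269.15 - 1/298.15 = 0.00036138
B * (1/T - 1/T25) = 3760 * 0.00036138 = 1.3588
Rt = 5000 * exp(1.3588) = 19457.7 ohm

19457.7 ohm


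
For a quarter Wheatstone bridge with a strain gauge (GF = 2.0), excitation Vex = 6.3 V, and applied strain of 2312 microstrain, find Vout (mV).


Quarter bridge output: Vout = (GF * epsilon * Vex) / 4.
Vout = (2.0 * 2312e-6 * 6.3) / 4
Vout = 0.0291312 / 4 V
Vout = 0.0072828 V = 7.2828 mV

7.2828 mV


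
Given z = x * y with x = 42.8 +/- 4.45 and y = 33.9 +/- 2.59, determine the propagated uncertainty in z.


For a product z = x*y, the relative uncertainty is:
uz/z = sqrt((ux/x)^2 + (uy/y)^2)
Relative uncertainties: ux/x = 4.45/42.8 = 0.103972
uy/y = 2.59/33.9 = 0.076401
z = 42.8 * 33.9 = 1450.9
uz = 1450.9 * sqrt(0.103972^2 + 0.076401^2) = 187.204

187.204


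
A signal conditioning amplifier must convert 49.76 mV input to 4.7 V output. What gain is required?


Gain = Vout / Vin (converting to same units).
G = 4.7 V / 49.76 mV
G = 4700.0 mV / 49.76 mV
G = 94.45

94.45


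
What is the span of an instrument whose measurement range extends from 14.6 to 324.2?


Span = upper range - lower range.
Span = 324.2 - (14.6)
Span = 309.6

309.6


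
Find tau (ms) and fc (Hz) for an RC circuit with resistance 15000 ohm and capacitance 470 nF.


Time constant: tau = R * C.
tau = 15000 * 4.70e-07 = 0.00705 s
tau = 7.05 ms
Cutoff frequency: fc = 1 / (2*pi*R*C).
fc = 1 / (2*pi*0.00705) = 22.58 Hz

tau = 7.05 ms, fc = 22.58 Hz


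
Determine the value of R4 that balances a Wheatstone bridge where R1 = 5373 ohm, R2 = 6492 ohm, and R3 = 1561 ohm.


At balance: R1*R4 = R2*R3, so R4 = R2*R3/R1.
R4 = 6492 * 1561 / 5373
R4 = 10134012 / 5373
R4 = 1886.1 ohm

1886.1 ohm


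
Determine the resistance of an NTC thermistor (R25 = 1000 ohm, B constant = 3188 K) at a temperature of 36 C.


NTC thermistor equation: Rt = R25 * exp(B * (1/T - 1/T25)).
T in Kelvin: 309.15 K, T25 = 298.15 K
1/T - 1/T25 = 1/309.15 - 1/298.15 = -0.00011934
B * (1/T - 1/T25) = 3188 * -0.00011934 = -0.3805
Rt = 1000 * exp(-0.3805) = 683.5 ohm

683.5 ohm


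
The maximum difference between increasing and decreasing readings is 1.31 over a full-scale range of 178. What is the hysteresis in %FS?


Hysteresis = (max difference / full scale) * 100%.
H = (1.31 / 178) * 100
H = 0.736 %FS

0.736 %FS


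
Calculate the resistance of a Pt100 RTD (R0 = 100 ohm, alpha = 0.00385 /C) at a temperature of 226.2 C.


The RTD equation: Rt = R0 * (1 + alpha * T).
Rt = 100 * (1 + 0.00385 * 226.2)
Rt = 100 * (1 + 0.87087)
Rt = 100 * 1.87087
Rt = 187.087 ohm

187.087 ohm


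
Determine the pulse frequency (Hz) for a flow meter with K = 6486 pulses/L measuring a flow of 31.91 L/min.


Frequency = K * Q / 60 (converting L/min to L/s).
f = 6486 * 31.91 / 60
f = 206968.26 / 60
f = 3449.47 Hz

3449.47 Hz


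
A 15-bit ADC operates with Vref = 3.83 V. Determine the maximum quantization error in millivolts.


The maximum quantization error is +/- LSB/2.
LSB = Vref / 2^n = 3.83 / 32768 = 0.00011688 V
Max error = LSB / 2 = 0.00011688 / 2 = 5.844e-05 V
Max error = 0.0584 mV

0.0584 mV


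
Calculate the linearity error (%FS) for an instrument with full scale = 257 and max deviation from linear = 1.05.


Linearity error = (max deviation / full scale) * 100%.
Linearity = (1.05 / 257) * 100
Linearity = 0.409 %FS

0.409 %FS


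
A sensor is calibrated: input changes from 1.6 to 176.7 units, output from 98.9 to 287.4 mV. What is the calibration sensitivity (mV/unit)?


Sensitivity = (y2 - y1) / (x2 - x1).
S = (287.4 - 98.9) / (176.7 - 1.6)
S = 188.5 / 175.1
S = 1.0765 mV/unit

1.0765 mV/unit


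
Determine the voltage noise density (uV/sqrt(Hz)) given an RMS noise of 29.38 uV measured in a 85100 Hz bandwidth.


Noise spectral density = Vrms / sqrt(BW).
NSD = 29.38 / sqrt(85100)
NSD = 29.38 / 291.719
NSD = 0.1007 uV/sqrt(Hz)

0.1007 uV/sqrt(Hz)


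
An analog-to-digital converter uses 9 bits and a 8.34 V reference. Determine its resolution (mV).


The resolution (LSB) of an ADC is Vref / 2^n.
LSB = 8.34 / 2^9
LSB = 8.34 / 512
LSB = 0.01628906 V = 16.2890625 mV

16.2890625 mV


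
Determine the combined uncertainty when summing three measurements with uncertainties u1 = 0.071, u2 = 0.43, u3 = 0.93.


For a sum of independent quantities, uc = sqrt(u1^2 + u2^2 + u3^2).
uc = sqrt(0.071^2 + 0.43^2 + 0.93^2)
uc = sqrt(0.005041 + 0.1849 + 0.8649)
uc = 1.0271

1.0271


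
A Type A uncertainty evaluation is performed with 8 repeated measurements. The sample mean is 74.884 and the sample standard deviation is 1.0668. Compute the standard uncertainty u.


The standard uncertainty for Type A evaluation is u = s / sqrt(n).
u = 1.0668 / sqrt(8)
u = 1.0668 / 2.8284
u = 0.3772

0.3772


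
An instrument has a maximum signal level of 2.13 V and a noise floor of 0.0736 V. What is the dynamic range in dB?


Dynamic range = 20 * log10(Vmax / Vnoise).
DR = 20 * log10(2.13 / 0.0736)
DR = 20 * log10(28.94)
DR = 29.23 dB

29.23 dB


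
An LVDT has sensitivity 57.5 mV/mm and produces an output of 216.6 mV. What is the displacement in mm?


Displacement = Vout / sensitivity.
d = 216.6 / 57.5
d = 3.767 mm

3.767 mm


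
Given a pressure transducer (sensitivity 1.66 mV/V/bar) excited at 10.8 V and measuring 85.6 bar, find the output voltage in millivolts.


Output = sensitivity * Vex * P.
Vout = 1.66 * 10.8 * 85.6
Vout = 17.928 * 85.6
Vout = 1534.64 mV

1534.64 mV


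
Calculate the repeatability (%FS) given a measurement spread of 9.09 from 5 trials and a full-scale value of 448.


Repeatability = (spread / full scale) * 100%.
R = (9.09 / 448) * 100
R = 2.029 %FS

2.029 %FS


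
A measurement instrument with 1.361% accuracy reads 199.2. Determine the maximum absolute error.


Absolute error = (accuracy% / 100) * reading.
Error = (1.361 / 100) * 199.2
Error = 0.01361 * 199.2
Error = 2.7111

2.7111


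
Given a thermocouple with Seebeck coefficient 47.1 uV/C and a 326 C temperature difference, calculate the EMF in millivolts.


The thermocouple output V = sensitivity * dT.
V = 47.1 uV/C * 326 C
V = 15354.6 uV
V = 15.355 mV

15.355 mV


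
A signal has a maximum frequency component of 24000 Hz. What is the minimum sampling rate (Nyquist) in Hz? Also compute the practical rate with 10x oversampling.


By Nyquist theorem, fs_min = 2 * fmax.
fs_min = 2 * 24000 = 48000 Hz
Practical rate = 10 * fs_min = 10 * 48000 = 480000 Hz

fs_min = 48000 Hz, fs_practical = 480000 Hz


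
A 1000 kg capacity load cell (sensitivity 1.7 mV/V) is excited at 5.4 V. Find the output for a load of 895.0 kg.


Vout = rated_output * Vex * (load / capacity).
Vout = 1.7 * 5.4 * (895.0 / 1000)
Vout = 1.7 * 5.4 * 0.895
Vout = 8.216 mV

8.216 mV


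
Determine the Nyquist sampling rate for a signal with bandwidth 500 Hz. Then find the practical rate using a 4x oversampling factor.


By Nyquist theorem, fs_min = 2 * fmax.
fs_min = 2 * 500 = 1000 Hz
Practical rate = 4 * fs_min = 4 * 1000 = 4000 Hz

fs_min = 1000 Hz, fs_practical = 4000 Hz


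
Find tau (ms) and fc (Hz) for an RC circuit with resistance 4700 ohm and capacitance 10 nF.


Time constant: tau = R * C.
tau = 4700 * 1.00e-08 = 4.7e-05 s
tau = 0.047 ms
Cutoff frequency: fc = 1 / (2*pi*R*C).
fc = 1 / (2*pi*4.7e-05) = 3386.28 Hz

tau = 0.047 ms, fc = 3386.28 Hz


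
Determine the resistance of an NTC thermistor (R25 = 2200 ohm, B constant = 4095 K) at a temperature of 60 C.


NTC thermistor equation: Rt = R25 * exp(B * (1/T - 1/T25)).
T in Kelvin: 333.15 K, T25 = 298.15 K
1/T - 1/T25 = 1/333.15 - 1/298.15 = -0.00035237
B * (1/T - 1/T25) = 4095 * -0.00035237 = -1.4429
Rt = 2200 * exp(-1.4429) = 519.7 ohm

519.7 ohm


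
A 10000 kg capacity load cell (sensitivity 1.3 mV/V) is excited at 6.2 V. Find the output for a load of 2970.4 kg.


Vout = rated_output * Vex * (load / capacity).
Vout = 1.3 * 6.2 * (2970.4 / 10000)
Vout = 1.3 * 6.2 * 0.29704
Vout = 2.394 mV

2.394 mV


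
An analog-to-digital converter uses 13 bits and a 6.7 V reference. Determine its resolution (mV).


The resolution (LSB) of an ADC is Vref / 2^n.
LSB = 6.7 / 2^13
LSB = 6.7 / 8192
LSB = 0.00081787 V = 0.81787109 mV

0.81787109 mV


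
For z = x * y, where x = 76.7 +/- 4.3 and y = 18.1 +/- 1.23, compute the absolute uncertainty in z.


For a product z = x*y, the relative uncertainty is:
uz/z = sqrt((ux/x)^2 + (uy/y)^2)
Relative uncertainties: ux/x = 4.3/76.7 = 0.056063
uy/y = 1.23/18.1 = 0.067956
z = 76.7 * 18.1 = 1388.3
uz = 1388.3 * sqrt(0.056063^2 + 0.067956^2) = 122.302

122.302


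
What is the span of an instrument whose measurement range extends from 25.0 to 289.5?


Span = upper range - lower range.
Span = 289.5 - (25.0)
Span = 264.5

264.5


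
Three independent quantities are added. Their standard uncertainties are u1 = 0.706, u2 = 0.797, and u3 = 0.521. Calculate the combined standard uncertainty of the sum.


For a sum of independent quantities, uc = sqrt(u1^2 + u2^2 + u3^2).
uc = sqrt(0.706^2 + 0.797^2 + 0.521^2)
uc = sqrt(0.498436 + 0.635209 + 0.271441)
uc = 1.1854

1.1854


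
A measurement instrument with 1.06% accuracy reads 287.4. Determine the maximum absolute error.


Absolute error = (accuracy% / 100) * reading.
Error = (1.06 / 100) * 287.4
Error = 0.0106 * 287.4
Error = 3.0464

3.0464


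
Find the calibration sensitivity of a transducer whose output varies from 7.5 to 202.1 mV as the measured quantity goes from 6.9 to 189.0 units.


Sensitivity = (y2 - y1) / (x2 - x1).
S = (202.1 - 7.5) / (189.0 - 6.9)
S = 194.6 / 182.1
S = 1.0686 mV/unit

1.0686 mV/unit


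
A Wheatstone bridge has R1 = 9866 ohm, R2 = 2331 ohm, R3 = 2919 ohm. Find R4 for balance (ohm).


At balance: R1*R4 = R2*R3, so R4 = R2*R3/R1.
R4 = 2331 * 2919 / 9866
R4 = 6804189 / 9866
R4 = 689.66 ohm

689.66 ohm


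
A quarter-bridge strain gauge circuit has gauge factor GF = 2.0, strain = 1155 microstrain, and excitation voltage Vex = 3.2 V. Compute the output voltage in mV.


Quarter bridge output: Vout = (GF * epsilon * Vex) / 4.
Vout = (2.0 * 1155e-6 * 3.2) / 4
Vout = 0.007392 / 4 V
Vout = 0.001848 V = 1.848 mV

1.848 mV


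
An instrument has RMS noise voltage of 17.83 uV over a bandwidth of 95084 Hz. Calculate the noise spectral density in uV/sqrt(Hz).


Noise spectral density = Vrms / sqrt(BW).
NSD = 17.83 / sqrt(95084)
NSD = 17.83 / 308.3569
NSD = 0.0578 uV/sqrt(Hz)

0.0578 uV/sqrt(Hz)


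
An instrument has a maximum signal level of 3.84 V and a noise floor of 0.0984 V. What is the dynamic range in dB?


Dynamic range = 20 * log10(Vmax / Vnoise).
DR = 20 * log10(3.84 / 0.0984)
DR = 20 * log10(39.02)
DR = 31.83 dB

31.83 dB


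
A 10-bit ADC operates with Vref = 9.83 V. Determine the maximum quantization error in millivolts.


The maximum quantization error is +/- LSB/2.
LSB = Vref / 2^n = 9.83 / 1024 = 0.00959961 V
Max error = LSB / 2 = 0.00959961 / 2 = 0.0047998 V
Max error = 4.7998 mV

4.7998 mV


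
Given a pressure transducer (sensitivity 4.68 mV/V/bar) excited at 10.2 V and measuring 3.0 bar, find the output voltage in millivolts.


Output = sensitivity * Vex * P.
Vout = 4.68 * 10.2 * 3.0
Vout = 47.736 * 3.0
Vout = 143.21 mV

143.21 mV


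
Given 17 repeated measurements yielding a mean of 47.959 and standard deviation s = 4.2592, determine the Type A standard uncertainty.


The standard uncertainty for Type A evaluation is u = s / sqrt(n).
u = 4.2592 / sqrt(17)
u = 4.2592 / 4.1231
u = 1.033

1.033


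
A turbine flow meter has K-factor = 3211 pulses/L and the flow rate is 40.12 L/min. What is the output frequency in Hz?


Frequency = K * Q / 60 (converting L/min to L/s).
f = 3211 * 40.12 / 60
f = 128825.32 / 60
f = 2147.09 Hz

2147.09 Hz


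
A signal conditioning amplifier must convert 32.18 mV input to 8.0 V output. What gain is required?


Gain = Vout / Vin (converting to same units).
G = 8.0 V / 32.18 mV
G = 8000.0 mV / 32.18 mV
G = 248.6

248.6


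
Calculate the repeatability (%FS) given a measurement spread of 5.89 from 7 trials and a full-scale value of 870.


Repeatability = (spread / full scale) * 100%.
R = (5.89 / 870) * 100
R = 0.677 %FS

0.677 %FS


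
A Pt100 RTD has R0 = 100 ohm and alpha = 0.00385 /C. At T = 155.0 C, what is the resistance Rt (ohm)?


The RTD equation: Rt = R0 * (1 + alpha * T).
Rt = 100 * (1 + 0.00385 * 155.0)
Rt = 100 * (1 + 0.59675)
Rt = 100 * 1.59675
Rt = 159.675 ohm

159.675 ohm


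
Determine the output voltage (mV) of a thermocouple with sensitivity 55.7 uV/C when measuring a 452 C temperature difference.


The thermocouple output V = sensitivity * dT.
V = 55.7 uV/C * 452 C
V = 25176.4 uV
V = 25.176 mV

25.176 mV


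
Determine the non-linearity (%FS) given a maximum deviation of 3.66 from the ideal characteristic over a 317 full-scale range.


Linearity error = (max deviation / full scale) * 100%.
Linearity = (3.66 / 317) * 100
Linearity = 1.155 %FS

1.155 %FS


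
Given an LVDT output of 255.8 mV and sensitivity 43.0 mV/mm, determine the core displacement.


Displacement = Vout / sensitivity.
d = 255.8 / 43.0
d = 5.949 mm

5.949 mm


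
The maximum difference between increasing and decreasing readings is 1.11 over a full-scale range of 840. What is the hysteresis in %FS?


Hysteresis = (max difference / full scale) * 100%.
H = (1.11 / 840) * 100
H = 0.132 %FS

0.132 %FS


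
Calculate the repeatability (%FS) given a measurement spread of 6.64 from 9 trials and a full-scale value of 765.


Repeatability = (spread / full scale) * 100%.
R = (6.64 / 765) * 100
R = 0.868 %FS

0.868 %FS


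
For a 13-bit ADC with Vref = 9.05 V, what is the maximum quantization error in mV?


The maximum quantization error is +/- LSB/2.
LSB = Vref / 2^n = 9.05 / 8192 = 0.00110474 V
Max error = LSB / 2 = 0.00110474 / 2 = 0.00055237 V
Max error = 0.5524 mV

0.5524 mV


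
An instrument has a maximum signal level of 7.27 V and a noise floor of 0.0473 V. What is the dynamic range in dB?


Dynamic range = 20 * log10(Vmax / Vnoise).
DR = 20 * log10(7.27 / 0.0473)
DR = 20 * log10(153.7)
DR = 43.73 dB

43.73 dB


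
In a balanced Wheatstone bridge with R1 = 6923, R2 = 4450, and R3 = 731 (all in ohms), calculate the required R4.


At balance: R1*R4 = R2*R3, so R4 = R2*R3/R1.
R4 = 4450 * 731 / 6923
R4 = 3252950 / 6923
R4 = 469.88 ohm

469.88 ohm


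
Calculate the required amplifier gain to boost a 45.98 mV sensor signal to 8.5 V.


Gain = Vout / Vin (converting to same units).
G = 8.5 V / 45.98 mV
G = 8500.0 mV / 45.98 mV
G = 184.86

184.86


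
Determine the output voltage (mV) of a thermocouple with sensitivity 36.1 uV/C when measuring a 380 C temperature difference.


The thermocouple output V = sensitivity * dT.
V = 36.1 uV/C * 380 C
V = 13718.0 uV
V = 13.718 mV

13.718 mV


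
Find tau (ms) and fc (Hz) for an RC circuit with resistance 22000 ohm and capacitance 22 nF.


Time constant: tau = R * C.
tau = 22000 * 2.20e-08 = 0.000484 s
tau = 0.484 ms
Cutoff frequency: fc = 1 / (2*pi*R*C).
fc = 1 / (2*pi*0.000484) = 328.83 Hz

tau = 0.484 ms, fc = 328.83 Hz


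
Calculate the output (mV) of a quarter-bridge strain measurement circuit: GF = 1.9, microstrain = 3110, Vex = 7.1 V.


Quarter bridge output: Vout = (GF * epsilon * Vex) / 4.
Vout = (1.9 * 3110e-6 * 7.1) / 4
Vout = 0.0419539 / 4 V
Vout = 0.01048847 V = 10.4885 mV

10.4885 mV
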